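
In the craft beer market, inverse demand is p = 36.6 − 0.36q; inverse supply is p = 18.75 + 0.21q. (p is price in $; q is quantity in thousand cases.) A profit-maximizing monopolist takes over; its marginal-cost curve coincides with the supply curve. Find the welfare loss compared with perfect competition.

$41.88 thousand

Competitive equilibrium: 36.6 − 0.36q = 18.75 + 0.21q → q* = 31.3158, p* = 25.3263.
Marginal revenue: MR = 36.6 − 0.72q. Set MR = MC: 36.6 − 0.72q = 18.75 + 0.21q → q_m = 19.1935.
Price p_m = 36.6 − 0.36·19.1935 = 29.6903; MC(q_m) = 18.75 + 0.21·19.1935 = 22.7806.
Competitive q* = 31.3158, so Δq = 12.1223; wedge = 29.6903 − 22.7806 = 6.9097.
Deadweight loss = ½ × 12.1223 × 6.9097 = $41.88 thousand.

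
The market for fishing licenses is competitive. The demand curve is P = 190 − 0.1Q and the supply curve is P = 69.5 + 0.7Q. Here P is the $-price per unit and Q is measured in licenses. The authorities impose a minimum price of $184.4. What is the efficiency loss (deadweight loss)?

$3581.56

Competitive equilibrium: 190 − 0.1Q = 69.5 + 0.7Q → Q* = 150.625, P* = 174.9375.
At the floor P = 184.4, quantity demanded = (190 − 184.4)/0.1 = 56.
Sellers' marginal cost at Q' = 56: 69.5 + 0.7·56 = 108.7.
ΔQ = 150.625 − 56 = 94.625; wedge = 184.4 − 108.7 = 75.7.
Welfare loss = ½ × 94.625 × 75.7 = $3581.56.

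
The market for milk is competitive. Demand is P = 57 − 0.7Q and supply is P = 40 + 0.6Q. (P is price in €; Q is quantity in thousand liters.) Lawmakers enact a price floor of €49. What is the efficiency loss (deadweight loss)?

Competitive equilibrium: 57 − 0.7Q = 40 + 0.6Q → Q* = 13.0769, P* = 47.8462.
At the floor P = 49, quantity demanded = (57 − 49)/0.7 = 11.4286.
Sellers' marginal cost at Q' = 11.4286: 40 + 0.6·11.4286 = 46.8572.
ΔQ = 13.0769 − 11.4286 = 1.6483; wedge = 49 − 46.8572 = 2.1428.
Deadweight loss = ½ × 1.6483 × 2.1428 = €1.77 thousand.

€1.77 thousand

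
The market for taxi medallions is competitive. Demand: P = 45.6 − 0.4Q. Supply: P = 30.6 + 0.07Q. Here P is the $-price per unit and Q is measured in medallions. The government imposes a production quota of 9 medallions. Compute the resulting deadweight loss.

Competitive equilibrium: 45.6 − 0.4Q = 30.6 + 0.07Q → Q* = 31.9149, P* = 32.834.
At Q = 9: demand price = 45.6 − 0.4·9 = 42; supply price = 30.6 + 0.07·9 = 31.23.
ΔQ = 31.9149 − 9 = 22.9149; wedge = 42 − 31.23 = 10.77.
DWL = ½ × 22.9149 × 10.77 = $123.40.

$123.40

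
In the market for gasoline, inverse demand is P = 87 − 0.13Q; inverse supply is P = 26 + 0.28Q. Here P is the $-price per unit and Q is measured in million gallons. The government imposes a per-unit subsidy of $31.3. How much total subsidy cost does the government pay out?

Competitive equilibrium: 87 − 0.13Q = 26 + 0.28Q → Q* = 148.7805, P* = 67.6585.
The subsidy lowers effective supply by 31.3: P = 0.28Q − 5.3.
New quantity: 87 − 0.13Q = 0.28Q − 5.3 → Q' = 225.122.
Total subsidy cost = 31.3 × 225.122 = $7046.32 million.

$7046.32 million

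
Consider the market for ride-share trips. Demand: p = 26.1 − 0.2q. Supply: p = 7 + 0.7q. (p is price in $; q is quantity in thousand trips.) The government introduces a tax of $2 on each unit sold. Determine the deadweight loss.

$2.22 thousand

Competitive equilibrium: 26.1 − 0.2q = 7 + 0.7q → q* = 21.2222, p* = 21.8556.
With the tax, the buyer price exceeds the seller price by 2: (26.1 − 0.2q) − (7 + 0.7q) = 2 → q' = 19.
Δq = 21.2222 − 19 = 2.2222; the wedge equals the tax, 2.
DWL = ½ × 2.2222 × 2 = $2.22 thousand.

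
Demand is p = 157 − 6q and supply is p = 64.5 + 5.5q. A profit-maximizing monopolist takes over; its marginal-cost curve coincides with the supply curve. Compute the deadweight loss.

43.73

Competitive equilibrium: 157 − 6q = 64.5 + 5.5q → q* = 8.0435, p* = 108.7391.
Marginal revenue: MR = 157 − 12q. Set MR = MC: 157 − 12q = 64.5 + 5.5q → q_m = 5.2857.
Price p_m = 157 − 6·5.2857 = 125.2858; MC(q_m) = 64.5 + 5.5·5.2857 = 93.5714.
Competitive q* = 8.0435, so Δq = 2.7578; wedge = 125.2858 − 93.5714 = 31.7144.
Welfare loss = ½ × 2.7578 × 31.7144 = 43.73.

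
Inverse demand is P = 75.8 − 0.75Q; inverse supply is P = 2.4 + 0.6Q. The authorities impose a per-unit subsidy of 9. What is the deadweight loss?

Competitive equilibrium: 75.8 − 0.75Q = 2.4 + 0.6Q → Q* = 54.3704, P* = 35.0222.
The subsidy lowers effective supply by 9: P = 0.6Q − 6.6.
New quantity: 75.8 − 0.75Q = 0.6Q − 6.6 → Q' = 61.037.
Overproduction ΔQ = 61.037 − 54.3704 = 6.6666; wedge = subsidy = 9.
The triangle = ½ × 6.6666 × 9 = 30.

30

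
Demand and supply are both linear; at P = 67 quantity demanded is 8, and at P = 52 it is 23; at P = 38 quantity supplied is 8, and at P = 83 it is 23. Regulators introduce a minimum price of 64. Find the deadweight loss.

36.125

Demand slope = (52 − 67)/(23 − 8) = −1, so P = 75 − Q.
Supply slope = (83 − 38)/(23 − 8) = 3, so P = 14 + 3Q.
Competitive equilibrium: 75 − Q = 14 + 3Q → Q* = 15.25, P* = 59.75.
At the floor P = 64, quantity demanded = (75 − 64)/1 = 11.
Sellers' marginal cost at Q' = 11: 14 + 3·11 = 47.
ΔQ = 15.25 − 11 = 4.25; wedge = 64 − 47 = 17.
Deadweight loss = ½ × 4.25 × 17 = 36.125.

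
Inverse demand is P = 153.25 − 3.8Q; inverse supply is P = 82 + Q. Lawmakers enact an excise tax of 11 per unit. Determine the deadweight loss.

12.60

Competitive equilibrium: 153.25 − 3.8Q = 82 + Q → Q* = 14.8438, P* = 96.8438.
With the tax, the buyer price exceeds the seller price by 11: (153.25 − 3.8Q) − (82 + Q) = 11 → Q' = 12.5521.
ΔQ = 14.8438 − 12.5521 = 2.2917; the wedge equals the tax, 11.
The triangle = ½ × 2.2917 × 11 = 12.60.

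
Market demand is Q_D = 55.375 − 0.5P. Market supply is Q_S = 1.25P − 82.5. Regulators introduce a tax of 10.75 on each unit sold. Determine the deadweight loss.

In inverse form: demand P = 110.75 − 2Q, supply P = 66 + 0.8Q.
Competitive equilibrium: 110.75 − 2Q = 66 + 0.8Q → Q* = 15.9821, P* = 78.7857.
With the tax, the buyer price exceeds the seller price by 10.75: (110.75 − 2Q) − (66 + 0.8Q) = 10.75 → Q' = 12.1429.
ΔQ = 15.9821 − 12.1429 = 3.8392; the wedge equals the tax, 10.75.
Welfare loss = ½ × 3.8392 × 10.75 = 20.64.

20.64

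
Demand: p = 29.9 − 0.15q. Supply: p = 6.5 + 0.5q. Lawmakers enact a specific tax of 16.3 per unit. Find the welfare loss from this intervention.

204.38

Competitive equilibrium: 29.9 − 0.15q = 6.5 + 0.5q → q* = 36, p* = 24.5.
With the tax, the buyer price exceeds the seller price by 16.3: (29.9 − 0.15q) − (6.5 + 0.5q) = 16.3 → q' = 10.9231.
Δq = 36 − 10.9231 = 25.0769; the wedge equals the tax, 16.3.
The triangle = ½ × 25.0769 × 16.3 = 204.38.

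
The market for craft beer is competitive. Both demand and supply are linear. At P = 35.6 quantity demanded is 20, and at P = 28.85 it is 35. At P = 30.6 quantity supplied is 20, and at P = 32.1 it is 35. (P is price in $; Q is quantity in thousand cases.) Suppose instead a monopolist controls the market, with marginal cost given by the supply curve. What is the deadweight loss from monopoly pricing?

Demand slope = (28.85 − 35.6)/(35 − 20) = −0.45, so P = 44.6 − 0.45Q.
Supply slope = (32.1 − 30.6)/(35 − 20) = 0.1, so P = 28.6 + 0.1Q.
Competitive equilibrium: 44.6 − 0.45Q = 28.6 + 0.1Q → Q* = 29.0909, P* = 31.5091.
Marginal revenue: MR = 44.6 − 0.9Q. Set MR = MC: 44.6 − 0.9Q = 28.6 + 0.1Q → Q_m = 16.
Price P_m = 44.6 − 0.45·16 = 37.4; MC(Q_m) = 28.6 + 0.1·16 = 30.2.
Competitive Q* = 29.0909, so ΔQ = 13.0909; wedge = 37.4 − 30.2 = 7.2.
Deadweight loss = ½ × 13.0909 × 7.2 = $47.13 thousand.

$47.13 thousand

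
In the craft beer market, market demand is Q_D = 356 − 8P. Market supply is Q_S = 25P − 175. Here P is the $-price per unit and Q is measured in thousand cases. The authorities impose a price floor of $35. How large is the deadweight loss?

$1887.88 thousand

In inverse form: demand P = 44.5 − 0.125Q, supply P = 7 + 0.04Q.
Competitive equilibrium: 44.5 − 0.125Q = 7 + 0.04Q → Q* = 227.2727, P* = 16.0909.
At the floor P = 35, quantity demanded = (44.5 − 35)/0.125 = 76.
Sellers' marginal cost at Q' = 76: 7 + 0.04·76 = 10.04.
ΔQ = 227.2727 − 76 = 151.2727; wedge = 35 − 10.04 = 24.96.
Deadweight loss = ½ × 151.2727 × 24.96 = $1887.88 thousand.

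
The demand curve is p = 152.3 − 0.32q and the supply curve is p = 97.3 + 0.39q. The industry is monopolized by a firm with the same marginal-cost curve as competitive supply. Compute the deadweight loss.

Competitive equilibrium: 152.3 − 0.32q = 97.3 + 0.39q → q* = 77.4648, p* = 127.5113.
Marginal revenue: MR = 152.3 − 0.64q. Set MR = MC: 152.3 − 0.64q = 97.3 + 0.39q → q_m = 53.3981.
Price p_m = 152.3 − 0.32·53.3981 = 135.2126; MC(q_m) = 97.3 + 0.39·53.3981 = 118.1253.
Competitive q* = 77.4648, so Δq = 24.0667; wedge = 135.2126 − 118.1253 = 17.0873.
Welfare loss = ½ × 24.0667 × 17.0873 = 205.62.

205.62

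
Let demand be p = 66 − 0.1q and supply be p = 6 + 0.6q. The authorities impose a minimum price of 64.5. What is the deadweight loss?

1750.18

Competitive equilibrium: 66 − 0.1q = 6 + 0.6q → q* = 85.7143, p* = 57.4286.
At the floor p = 64.5, quantity demanded = (66 − 64.5)/0.1 = 15.
Sellers' marginal cost at q' = 15: 6 + 0.6·15 = 15.
Δq = 85.7143 − 15 = 70.7143; wedge = 64.5 − 15 = 49.5.
DWL = ½ × 70.7143 × 49.5 = 1750.18.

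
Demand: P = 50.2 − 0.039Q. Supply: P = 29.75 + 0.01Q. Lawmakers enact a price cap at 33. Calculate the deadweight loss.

Competitive equilibrium: 50.2 − 0.039Q = 29.75 + 0.01Q → Q* = 417.3469, P* = 33.9235.
At the ceiling P = 33, quantity supplied = (33 − 29.75)/0.01 = 325.
Willingness to pay at Q' = 325: 50.2 − 0.039·325 = 37.525.
ΔQ = 417.3469 − 325 = 92.3469; wedge = 37.525 − 33 = 4.525.
Welfare loss = ½ × 92.3469 × 4.525 = 208.93.

208.93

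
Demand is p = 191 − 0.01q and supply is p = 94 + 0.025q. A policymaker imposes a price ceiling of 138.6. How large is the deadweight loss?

Competitive equilibrium: 191 − 0.01q = 94 + 0.025q → q* = 2771.4286, p* = 163.2857.
At the ceiling p = 138.6, quantity supplied = (138.6 − 94)/0.025 = 1784.
Willingness to pay at q' = 1784: 191 − 0.01·1784 = 173.16.
Δq = 2771.4286 − 1784 = 987.4286; wedge = 173.16 − 138.6 = 34.56.
Deadweight loss = ½ × 987.4286 × 34.56 = 17062.77.

17062.77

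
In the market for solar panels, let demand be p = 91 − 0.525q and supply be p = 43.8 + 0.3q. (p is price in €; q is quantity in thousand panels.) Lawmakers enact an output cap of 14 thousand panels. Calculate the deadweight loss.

Competitive equilibrium: 91 − 0.525q = 43.8 + 0.3q → q* = 57.2121, p* = 60.9636.
At q = 14: demand price = 91 − 0.525·14 = 83.65; supply price = 43.8 + 0.3·14 = 48.
Δq = 57.2121 − 14 = 43.2121; wedge = 83.65 − 48 = 35.65.
The triangle = ½ × 43.2121 × 35.65 = €770.26 thousand.

€770.26 thousand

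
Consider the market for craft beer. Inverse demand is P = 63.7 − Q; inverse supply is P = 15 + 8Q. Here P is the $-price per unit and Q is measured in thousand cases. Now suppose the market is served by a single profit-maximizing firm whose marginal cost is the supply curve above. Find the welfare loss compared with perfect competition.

$1.32 thousand

Competitive equilibrium: 63.7 − Q = 15 + 8Q → Q* = 5.4111, P* = 58.2889.
Marginal revenue: MR = 63.7 − 2Q. Set MR = MC: 63.7 − 2Q = 15 + 8Q → Q_m = 4.87.
Price P_m = 63.7 − 1·4.87 = 58.83; MC(Q_m) = 15 + 8·4.87 = 53.96.
Competitive Q* = 5.4111, so ΔQ = 0.5411; wedge = 58.83 − 53.96 = 4.87.
The triangle = ½ × 0.5411 × 4.87 = $1.32 thousand.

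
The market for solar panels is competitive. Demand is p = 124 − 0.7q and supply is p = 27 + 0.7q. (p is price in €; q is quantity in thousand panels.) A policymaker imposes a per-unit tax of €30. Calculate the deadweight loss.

€321.43 thousand

Competitive equilibrium: 124 − 0.7q = 27 + 0.7q → q* = 69.2857, p* = 75.5.
With the tax, the buyer price exceeds the seller price by 30: (124 − 0.7q) − (27 + 0.7q) = 30 → q' = 47.8571.
Δq = 69.2857 − 47.8571 = 21.4286; the wedge equals the tax, 30.
DWL = ½ × 21.4286 × 30 = €321.43 thousand.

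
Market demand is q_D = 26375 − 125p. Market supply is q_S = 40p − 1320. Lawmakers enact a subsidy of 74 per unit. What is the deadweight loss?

In inverse form: demand p = 211 − 0.008q, supply p = 33 + 0.025q.
Competitive equilibrium: 211 − 0.008q = 33 + 0.025q → q* = 5393.9394, p* = 167.8485.
The subsidy lowers effective supply by 74: p = 0.025q − 41.
New quantity: 211 − 0.008q = 0.025q − 41 → q' = 7636.3636.
Overproduction Δq = 7636.3636 − 5393.9394 = 2242.4242; wedge = subsidy = 74.
The triangle = ½ × 2242.4242 × 74 = 82969.70.

82969.70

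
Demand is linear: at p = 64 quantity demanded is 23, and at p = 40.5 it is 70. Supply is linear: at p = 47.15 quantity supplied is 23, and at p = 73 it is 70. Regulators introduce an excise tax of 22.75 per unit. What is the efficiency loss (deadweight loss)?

Demand slope = (40.5 − 64)/(70 − 23) = −0.5, so p = 75.5 − 0.5q.
Supply slope = (73 − 47.15)/(70 − 23) = 0.55, so p = 34.5 + 0.55q.
Competitive equilibrium: 75.5 − 0.5q = 34.5 + 0.55q → q* = 39.0476, p* = 55.9762.
With the tax, the buyer price exceeds the seller price by 22.75: (75.5 − 0.5q) − (34.5 + 0.55q) = 22.75 → q' = 17.381.
Δq = 39.0476 − 17.381 = 21.6666; the wedge equals the tax, 22.75.
DWL = ½ × 21.6666 × 22.75 = 246.46.

246.46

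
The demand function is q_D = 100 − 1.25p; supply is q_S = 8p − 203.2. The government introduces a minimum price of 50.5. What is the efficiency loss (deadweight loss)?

226.95

In inverse form: demand p = 80 − 0.8q, supply p = 25.4 + 0.125q.
Competitive equilibrium: 80 − 0.8q = 25.4 + 0.125q → q* = 59.027, p* = 32.7784.
At the floor p = 50.5, quantity demanded = (80 − 50.5)/0.8 = 36.875.
Sellers' marginal cost at q' = 36.875: 25.4 + 0.125·36.875 = 30.0094.
Δq = 59.027 − 36.875 = 22.152; wedge = 50.5 − 30.0094 = 20.4906.
Deadweight loss = ½ × 22.152 × 20.4906 = 226.95.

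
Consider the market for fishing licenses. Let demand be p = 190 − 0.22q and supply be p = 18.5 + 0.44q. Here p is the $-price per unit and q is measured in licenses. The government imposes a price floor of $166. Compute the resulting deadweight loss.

$7500.19

Competitive equilibrium: 190 − 0.22q = 18.5 + 0.44q → q* = 259.8485, p* = 132.8333.
At the floor p = 166, quantity demanded = (190 − 166)/0.22 = 109.0909.
Sellers' marginal cost at q' = 109.0909: 18.5 + 0.44·109.0909 = 66.5.
Δq = 259.8485 − 109.0909 = 150.7576; wedge = 166 − 66.5 = 99.5.
Welfare loss = ½ × 150.7576 × 99.5 = $7500.19.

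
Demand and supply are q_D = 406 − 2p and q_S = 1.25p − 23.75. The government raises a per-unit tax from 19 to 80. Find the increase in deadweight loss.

In inverse form: demand p = 203 − 0.5q, supply p = 19 + 0.8q.
Competitive equilibrium: 203 − 0.5q = 19 + 0.8q → q* = 141.5385, p* = 132.2308.
For a per-unit tax t: Δq = t/1.3, so DWL = ½·t·(t/1.3) = t²/2.6.
At t = 19: DWL = 138.846. At t = 80: DWL = 2461.538.
Increase = 2461.538 − 138.846 = 2322.69.

2322.69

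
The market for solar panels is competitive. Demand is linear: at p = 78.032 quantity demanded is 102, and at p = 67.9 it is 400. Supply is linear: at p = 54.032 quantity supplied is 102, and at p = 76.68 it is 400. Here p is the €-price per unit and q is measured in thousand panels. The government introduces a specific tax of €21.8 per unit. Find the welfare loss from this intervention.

€2160.18 thousand

Demand slope = (67.9 − 78.032)/(400 − 102) = −0.034, so p = 81.5 − 0.034q.
Supply slope = (76.68 − 54.032)/(400 − 102) = 0.076, so p = 46.28 + 0.076q.
Competitive equilibrium: 81.5 − 0.034q = 46.28 + 0.076q → q* = 320.1818, p* = 70.6138.
With the tax, the buyer price exceeds the seller price by 21.8: (81.5 − 0.034q) − (46.28 + 0.076q) = 21.8 → q' = 122.
Δq = 320.1818 − 122 = 198.1818; the wedge equals the tax, 21.8.
Welfare loss = ½ × 198.1818 × 21.8 = €2160.18 thousand.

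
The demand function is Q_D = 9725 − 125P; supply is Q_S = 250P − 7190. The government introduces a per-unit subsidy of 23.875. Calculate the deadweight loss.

In inverse form: demand P = 77.8 − 0.008Q, supply P = 28.76 + 0.004Q.
Competitive equilibrium: 77.8 − 0.008Q = 28.76 + 0.004Q → Q* = 4086.6667, P* = 45.1067.
The subsidy lowers effective supply by 23.875: P = 4.885 + 0.004Q.
New quantity: 77.8 − 0.008Q = 4.885 + 0.004Q → Q' = 6076.25.
Overproduction ΔQ = 6076.25 − 4086.6667 = 1989.5833; wedge = subsidy = 23.875.
Deadweight loss = ½ × 1989.5833 × 23.875 = 23750.65.

23750.65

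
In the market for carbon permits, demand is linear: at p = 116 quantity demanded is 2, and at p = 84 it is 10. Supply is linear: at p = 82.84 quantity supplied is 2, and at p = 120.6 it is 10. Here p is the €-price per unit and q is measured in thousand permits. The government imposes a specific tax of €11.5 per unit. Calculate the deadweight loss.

Demand slope = (84 − 116)/(10 − 2) = −4, so p = 124 − 4q.
Supply slope = (120.6 − 82.84)/(10 − 2) = 4.72, so p = 73.4 + 4.72q.
Competitive equilibrium: 124 − 4q = 73.4 + 4.72q → q* = 5.8028, p* = 100.789.
With the tax, the buyer price exceeds the seller price by 11.5: (124 − 4q) − (73.4 + 4.72q) = 11.5 → q' = 4.4839.
Δq = 5.8028 − 4.4839 = 1.3189; the wedge equals the tax, 11.5.
The triangle = ½ × 1.3189 × 11.5 = €7.58 thousand.

€7.58 thousand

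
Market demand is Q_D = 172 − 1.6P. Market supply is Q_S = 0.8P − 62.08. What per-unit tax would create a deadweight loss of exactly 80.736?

17.4

In inverse form: demand P = 107.5 − 0.625Q, supply P = 77.6 + 1.25Q.
Competitive equilibrium: 107.5 − 0.625Q = 77.6 + 1.25Q → Q* = 15.9467, P* = 97.5333.
A tax t gives ΔQ = t/1.875 and wedge t, so DWL = t²/3.75.
t²/3.75 = 80.736 → t² = 302.76 → t = 17.4.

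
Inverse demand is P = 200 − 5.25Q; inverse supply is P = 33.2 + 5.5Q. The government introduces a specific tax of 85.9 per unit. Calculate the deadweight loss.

Competitive equilibrium: 200 − 5.25Q = 33.2 + 5.5Q → Q* = 15.5163, P* = 118.5395.
With the tax, the buyer price exceeds the seller price by 85.9: (200 − 5.25Q) − (33.2 + 5.5Q) = 85.9 → Q' = 7.5256.
ΔQ = 15.5163 − 7.5256 = 7.9907; the wedge equals the tax, 85.9.
The triangle = ½ × 7.9907 × 85.9 = 343.20.

343.20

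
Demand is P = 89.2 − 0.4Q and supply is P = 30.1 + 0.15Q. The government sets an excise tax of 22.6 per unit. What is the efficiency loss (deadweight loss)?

464.33

Competitive equilibrium: 89.2 − 0.4Q = 30.1 + 0.15Q → Q* = 107.4545, P* = 46.2182.
With the tax, the buyer price exceeds the seller price by 22.6: (89.2 − 0.4Q) − (30.1 + 0.15Q) = 22.6 → Q' = 66.3636.
ΔQ = 107.4545 − 66.3636 = 41.0909; the wedge equals the tax, 22.6.
The triangle = ½ × 41.0909 × 22.6 = 464.33.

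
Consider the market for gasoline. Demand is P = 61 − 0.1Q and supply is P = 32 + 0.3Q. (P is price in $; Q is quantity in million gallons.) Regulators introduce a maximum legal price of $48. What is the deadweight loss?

$73.47 million

Competitive equilibrium: 61 − 0.1Q = 32 + 0.3Q → Q* = 72.5, P* = 53.75.
At the ceiling P = 48, quantity supplied = (48 − 32)/0.3 = 53.3333.
Willingness to pay at Q' = 53.3333: 61 − 0.1·53.3333 = 55.6667.
ΔQ = 72.5 − 53.3333 = 19.1667; wedge = 55.6667 − 48 = 7.6667.
DWL = ½ × 19.1667 × 7.6667 = $73.47 million.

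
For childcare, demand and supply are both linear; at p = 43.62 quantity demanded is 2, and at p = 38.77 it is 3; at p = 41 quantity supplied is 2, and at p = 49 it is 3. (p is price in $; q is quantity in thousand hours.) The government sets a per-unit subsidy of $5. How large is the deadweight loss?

Demand slope = (38.77 − 43.62)/(3 − 2) = −4.85, so p = 53.32 − 4.85q.
Supply slope = (49 − 41)/(3 − 2) = 8, so p = 25 + 8q.
Competitive equilibrium: 53.32 − 4.85q = 25 + 8q → q* = 2.2039, p* = 42.6311.
The subsidy lowers effective supply by 5: p = 20 + 8q.
New quantity: 53.32 − 4.85q = 20 + 8q → q' = 2.593.
Overproduction Δq = 2.593 − 2.2039 = 0.3891; wedge = subsidy = 5.
DWL = ½ × 0.3891 × 5 = $0.97 thousand.

$0.97 thousand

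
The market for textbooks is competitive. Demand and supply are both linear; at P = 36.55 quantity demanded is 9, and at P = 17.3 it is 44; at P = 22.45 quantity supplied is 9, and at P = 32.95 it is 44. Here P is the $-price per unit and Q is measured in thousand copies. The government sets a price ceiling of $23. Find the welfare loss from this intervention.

Demand slope = (17.3 − 36.55)/(44 − 9) = −0.55, so P = 41.5 − 0.55Q.
Supply slope = (32.95 − 22.45)/(44 − 9) = 0.3, so P = 19.75 + 0.3Q.
Competitive equilibrium: 41.5 − 0.55Q = 19.75 + 0.3Q → Q* = 25.5882, P* = 27.4265.
At the ceiling P = 23, quantity supplied = (23 − 19.75)/0.3 = 10.8333.
Willingness to pay at Q' = 10.8333: 41.5 − 0.55·10.8333 = 35.5417.
ΔQ = 25.5882 − 10.8333 = 14.7549; wedge = 35.5417 − 23 = 12.5417.
Welfare loss = ½ × 14.7549 × 12.5417 = $92.53 thousand.

$92.53 thousand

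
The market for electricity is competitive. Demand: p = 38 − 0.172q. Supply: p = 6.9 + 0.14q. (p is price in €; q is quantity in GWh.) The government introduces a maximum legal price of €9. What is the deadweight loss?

Competitive equilibrium: 38 − 0.172q = 6.9 + 0.14q → q* = 99.6795, p* = 20.8551.
At the ceiling p = 9, quantity supplied = (9 − 6.9)/0.14 = 15.
Willingness to pay at q' = 15: 38 − 0.172·15 = 35.42.
Δq = 99.6795 − 15 = 84.6795; wedge = 35.42 − 9 = 26.42.
The triangle = ½ × 84.6795 × 26.42 = €1118.62.

€1118.62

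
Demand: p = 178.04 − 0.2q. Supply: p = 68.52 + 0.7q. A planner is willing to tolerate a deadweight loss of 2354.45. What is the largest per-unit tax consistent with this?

65.1

Competitive equilibrium: 178.04 − 0.2q = 68.52 + 0.7q → q* = 121.6889, p* = 153.7022.
A tax t gives Δq = t/0.9 and wedge t, so DWL = t²/1.8.
t²/1.8 = 2354.45 → t² = 4238.01 → t = 65.1.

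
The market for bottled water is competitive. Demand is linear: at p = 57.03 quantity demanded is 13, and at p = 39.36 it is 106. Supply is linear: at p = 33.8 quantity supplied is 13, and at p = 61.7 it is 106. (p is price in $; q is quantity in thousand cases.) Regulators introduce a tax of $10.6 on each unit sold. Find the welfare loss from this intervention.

$114.65 thousand

Demand slope = (39.36 − 57.03)/(106 − 13) = −0.19, so p = 59.5 − 0.19q.
Supply slope = (61.7 − 33.8)/(106 − 13) = 0.3, so p = 29.9 + 0.3q.
Competitive equilibrium: 59.5 − 0.19q = 29.9 + 0.3q → q* = 60.4082, p* = 48.0224.
With the tax, the buyer price exceeds the seller price by 10.6: (59.5 − 0.19q) − (29.9 + 0.3q) = 10.6 → q' = 38.7755.
Δq = 60.4082 − 38.7755 = 21.6327; the wedge equals the tax, 10.6.
The triangle = ½ × 21.6327 × 10.6 = $114.65 thousand.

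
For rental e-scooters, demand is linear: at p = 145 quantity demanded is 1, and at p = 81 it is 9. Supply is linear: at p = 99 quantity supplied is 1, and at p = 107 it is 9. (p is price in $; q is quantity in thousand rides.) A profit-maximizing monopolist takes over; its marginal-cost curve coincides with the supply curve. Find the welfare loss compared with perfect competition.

$37.22 thousand

Demand slope = (81 − 145)/(9 − 1) = −8, so p = 153 − 8q.
Supply slope = (107 − 99)/(9 − 1) = 1, so p = 98 + q.
Competitive equilibrium: 153 − 8q = 98 + q → q* = 6.1111, p* = 104.1111.
Marginal revenue: MR = 153 − 16q. Set MR = MC: 153 − 16q = 98 + q → q_m = 3.2353.
Price p_m = 153 − 8·3.2353 = 127.1176; MC(q_m) = 98 + 1·3.2353 = 101.2353.
Competitive q* = 6.1111, so Δq = 2.8758; wedge = 127.1176 − 101.2353 = 25.8823.
Deadweight loss = ½ × 2.8758 × 25.8823 = $37.22 thousand.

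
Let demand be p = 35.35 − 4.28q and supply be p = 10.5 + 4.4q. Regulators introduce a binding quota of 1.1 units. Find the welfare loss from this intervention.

13.49

Competitive equilibrium: 35.35 − 4.28q = 10.5 + 4.4q → q* = 2.8629, p* = 23.0968.
At q = 1.1: demand price = 35.35 − 4.28·1.1 = 30.642; supply price = 10.5 + 4.4·1.1 = 15.34.
Δq = 2.8629 − 1.1 = 1.7629; wedge = 30.642 − 15.34 = 15.302.
The triangle = ½ × 1.7629 × 15.302 = 13.49.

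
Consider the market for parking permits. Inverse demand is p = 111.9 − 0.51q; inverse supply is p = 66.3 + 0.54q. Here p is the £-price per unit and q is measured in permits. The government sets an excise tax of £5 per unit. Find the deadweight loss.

£11.90

Competitive equilibrium: 111.9 − 0.51q = 66.3 + 0.54q → q* = 43.4286, p* = 89.7514.
With the tax, the buyer price exceeds the seller price by 5: (111.9 − 0.51q) − (66.3 + 0.54q) = 5 → q' = 38.6667.
Δq = 43.4286 − 38.6667 = 4.7619; the wedge equals the tax, 5.
Welfare loss = ½ × 4.7619 × 5 = £11.90.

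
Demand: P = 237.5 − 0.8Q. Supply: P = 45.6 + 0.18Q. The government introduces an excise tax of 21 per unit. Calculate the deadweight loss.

Competitive equilibrium: 237.5 − 0.8Q = 45.6 + 0.18Q → Q* = 195.8163, P* = 80.8469.
With the tax, the buyer price exceeds the seller price by 21: (237.5 − 0.8Q) − (45.6 + 0.18Q) = 21 → Q' = 174.3878.
ΔQ = 195.8163 − 174.3878 = 21.4285; the wedge equals the tax, 21.
DWL = ½ × 21.4285 × 21 = 225.

225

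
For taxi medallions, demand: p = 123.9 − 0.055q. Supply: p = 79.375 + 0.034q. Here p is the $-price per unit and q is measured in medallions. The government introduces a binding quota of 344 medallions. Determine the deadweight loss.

Competitive equilibrium: 123.9 − 0.055q = 79.375 + 0.034q → q* = 500.2809, p* = 96.3846.
At q = 344: demand price = 123.9 − 0.055·344 = 104.98; supply price = 79.375 + 0.034·344 = 91.071.
Δq = 500.2809 − 344 = 156.2809; wedge = 104.98 − 91.071 = 13.909.
Welfare loss = ½ × 156.2809 × 13.909 = $1086.86.

$1086.86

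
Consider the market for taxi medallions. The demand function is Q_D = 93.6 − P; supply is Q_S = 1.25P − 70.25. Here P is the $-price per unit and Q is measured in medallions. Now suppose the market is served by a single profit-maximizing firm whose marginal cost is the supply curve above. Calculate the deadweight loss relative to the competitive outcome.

$49.56

In inverse form: demand P = 93.6 − Q, supply P = 56.2 + 0.8Q.
Competitive equilibrium: 93.6 − Q = 56.2 + 0.8Q → Q* = 20.7778, P* = 72.8222.
Marginal revenue: MR = 93.6 − 2Q. Set MR = MC: 93.6 − 2Q = 56.2 + 0.8Q → Q_m = 13.3571.
Price P_m = 93.6 − 1·13.3571 = 80.2429; MC(Q_m) = 56.2 + 0.8·13.3571 = 66.8857.
Competitive Q* = 20.7778, so ΔQ = 7.4207; wedge = 80.2429 − 66.8857 = 13.3572.
Welfare loss = ½ × 7.4207 × 13.3572 = $49.56.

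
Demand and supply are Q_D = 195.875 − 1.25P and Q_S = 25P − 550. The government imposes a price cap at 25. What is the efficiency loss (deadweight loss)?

In inverse form: demand P = 156.7 − 0.8Q, supply P = 22 + 0.04Q.
Competitive equilibrium: 156.7 − 0.8Q = 22 + 0.04Q → Q* = 160.3571, P* = 28.4143.
At the ceiling P = 25, quantity supplied = (25 − 22)/0.04 = 75.
Willingness to pay at Q' = 75: 156.7 − 0.8·75 = 96.7.
ΔQ = 160.3571 − 75 = 85.3571; wedge = 96.7 − 25 = 71.7.
Welfare loss = ½ × 85.3571 × 71.7 = 3060.05.

3060.05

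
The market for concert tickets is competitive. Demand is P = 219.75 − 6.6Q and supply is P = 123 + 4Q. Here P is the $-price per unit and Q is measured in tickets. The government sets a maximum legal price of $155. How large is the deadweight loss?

$6.74

Competitive equilibrium: 219.75 − 6.6Q = 123 + 4Q → Q* = 9.1274, P* = 159.5094.
At the ceiling P = 155, quantity supplied = (155 − 123)/4 = 8.
Willingness to pay at Q' = 8: 219.75 − 6.6·8 = 166.95.
ΔQ = 9.1274 − 8 = 1.1274; wedge = 166.95 − 155 = 11.95.
DWL = ½ × 1.1274 × 11.95 = $6.74.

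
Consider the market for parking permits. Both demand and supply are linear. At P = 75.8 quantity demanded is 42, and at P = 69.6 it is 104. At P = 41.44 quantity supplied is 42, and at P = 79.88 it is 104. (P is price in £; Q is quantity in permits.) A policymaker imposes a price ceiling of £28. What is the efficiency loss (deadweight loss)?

Demand slope = (69.6 − 75.8)/(104 − 42) = −0.1, so P = 80 − 0.1Q.
Supply slope = (79.88 − 41.44)/(104 − 42) = 0.62, so P = 15.4 + 0.62Q.
Competitive equilibrium: 80 − 0.1Q = 15.4 + 0.62Q → Q* = 89.7222, P* = 71.0278.
At the ceiling P = 28, quantity supplied = (28 − 15.4)/0.62 = 20.3226.
Willingness to pay at Q' = 20.3226: 80 − 0.1·20.3226 = 77.9677.
ΔQ = 89.7222 − 20.3226 = 69.3996; wedge = 77.9677 − 28 = 49.9677.
DWL = ½ × 69.3996 × 49.9677 = £1733.87.

£1733.87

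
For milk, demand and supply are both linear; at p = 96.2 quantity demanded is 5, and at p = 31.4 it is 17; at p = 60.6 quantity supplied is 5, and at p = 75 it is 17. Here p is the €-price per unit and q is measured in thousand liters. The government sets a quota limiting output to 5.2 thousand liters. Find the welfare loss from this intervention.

€89.02 thousand

Demand slope = (31.4 − 96.2)/(17 − 5) = −5.4, so p = 123.2 − 5.4q.
Supply slope = (75 − 60.6)/(17 − 5) = 1.2, so p = 54.6 + 1.2q.
Competitive equilibrium: 123.2 − 5.4q = 54.6 + 1.2q → q* = 10.3939, p* = 67.0727.
At q = 5.2: demand price = 123.2 − 5.4·5.2 = 95.12; supply price = 54.6 + 1.2·5.2 = 60.84.
Δq = 10.3939 − 5.2 = 5.1939; wedge = 95.12 − 60.84 = 34.28.
The triangle = ½ × 5.1939 × 34.28 = €89.02 thousand.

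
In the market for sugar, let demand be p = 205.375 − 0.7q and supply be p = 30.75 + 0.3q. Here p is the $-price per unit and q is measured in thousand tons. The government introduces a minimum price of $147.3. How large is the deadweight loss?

$4200.84 thousand

Competitive equilibrium: 205.375 − 0.7q = 30.75 + 0.3q → q* = 174.625, p* = 83.1375.
At the floor p = 147.3, quantity demanded = (205.375 − 147.3)/0.7 = 82.9643.
Sellers' marginal cost at q' = 82.9643: 30.75 + 0.3·82.9643 = 55.6393.
Δq = 174.625 − 82.9643 = 91.6607; wedge = 147.3 − 55.6393 = 91.6607.
DWL = ½ × 91.6607 × 91.6607 = $4200.84 thousand.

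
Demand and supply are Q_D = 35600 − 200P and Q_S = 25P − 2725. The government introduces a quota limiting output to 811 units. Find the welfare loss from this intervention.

11739.72

In inverse form: demand P = 178 − 0.005Q, supply P = 109 + 0.04Q.
Competitive equilibrium: 178 − 0.005Q = 109 + 0.04Q → Q* = 1533.3333, P* = 170.3333.
At Q = 811: demand price = 178 − 0.005·811 = 173.945; supply price = 109 + 0.04·811 = 141.44.
ΔQ = 1533.3333 − 811 = 722.3333; wedge = 173.945 − 141.44 = 32.505.
DWL = ½ × 722.3333 × 32.505 = 11739.72.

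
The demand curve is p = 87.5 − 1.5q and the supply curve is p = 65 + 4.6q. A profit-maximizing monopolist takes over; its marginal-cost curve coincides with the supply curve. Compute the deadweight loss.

1.62

Competitive equilibrium: 87.5 − 1.5q = 65 + 4.6q → q* = 3.6885, p* = 81.9672.
Marginal revenue: MR = 87.5 − 3q. Set MR = MC: 87.5 − 3q = 65 + 4.6q → q_m = 2.9605.
Price p_m = 87.5 − 1.5·2.9605 = 83.0593; MC(q_m) = 65 + 4.6·2.9605 = 78.6183.
Competitive q* = 3.6885, so Δq = 0.728; wedge = 83.0593 − 78.6183 = 4.441.
Welfare loss = ½ × 0.728 × 4.441 = 1.62.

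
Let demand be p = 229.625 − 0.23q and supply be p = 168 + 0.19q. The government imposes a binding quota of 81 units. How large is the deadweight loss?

907.19

Competitive equilibrium: 229.625 − 0.23q = 168 + 0.19q → q* = 146.7262, p* = 195.878.
At q = 81: demand price = 229.625 − 0.23·81 = 210.995; supply price = 168 + 0.19·81 = 183.39.
Δq = 146.7262 − 81 = 65.7262; wedge = 210.995 − 183.39 = 27.605.
Deadweight loss = ½ × 65.7262 × 27.605 = 907.19.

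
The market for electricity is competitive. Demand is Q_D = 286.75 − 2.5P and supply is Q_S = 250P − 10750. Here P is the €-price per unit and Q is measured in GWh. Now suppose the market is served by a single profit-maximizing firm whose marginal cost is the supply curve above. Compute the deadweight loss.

In inverse form: demand P = 114.7 − 0.4Q, supply P = 43 + 0.004Q.
Competitive equilibrium: 114.7 − 0.4Q = 43 + 0.004Q → Q* = 177.47525, P* = 43.7099.
Marginal revenue: MR = 114.7 − 0.8Q. Set MR = MC: 114.7 − 0.8Q = 43 + 0.004Q → Q_m = 89.1791.
Price P_m = 114.7 − 0.4·89.1791 = 79.02836; MC(Q_m) = 43 + 0.004·89.1791 = 43.35672.
Competitive Q* = 177.47525, so ΔQ = 88.29615; wedge = 79.02836 − 43.35672 = 35.67164.
The triangle = ½ × 88.29615 × 35.67164 = €1574.83.

€1574.83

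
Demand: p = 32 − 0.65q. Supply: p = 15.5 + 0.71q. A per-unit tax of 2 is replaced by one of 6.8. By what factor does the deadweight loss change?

11.56

Competitive equilibrium: 32 − 0.65q = 15.5 + 0.71q → q* = 12.1324, p* = 24.114.
For a per-unit tax t: Δq = t/1.36, so DWL = ½·t·(t/1.36) = t²/2.72.
At t = 2: DWL = 1.471. At t = 6.8: DWL = 17.
Ratio = (6.8/2)² = 11.56.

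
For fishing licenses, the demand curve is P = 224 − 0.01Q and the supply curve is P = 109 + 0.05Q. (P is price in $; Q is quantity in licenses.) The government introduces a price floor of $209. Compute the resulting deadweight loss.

Competitive equilibrium: 224 − 0.01Q = 109 + 0.05Q → Q* = 1916.6667, P* = 204.8333.
At the floor P = 209, quantity demanded = (224 − 209)/0.01 = 1500.
Sellers' marginal cost at Q' = 1500: 109 + 0.05·1500 = 184.
ΔQ = 1916.6667 − 1500 = 416.6667; wedge = 209 − 184 = 25.
Welfare loss = ½ × 416.6667 × 25 = $5208.33.

$5208.33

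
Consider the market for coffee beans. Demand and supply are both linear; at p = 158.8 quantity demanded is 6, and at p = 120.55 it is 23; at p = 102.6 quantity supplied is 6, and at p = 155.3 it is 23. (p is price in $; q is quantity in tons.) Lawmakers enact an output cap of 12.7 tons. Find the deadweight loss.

$38.72

Demand slope = (120.55 − 158.8)/(23 − 6) = −2.25, so p = 172.3 − 2.25q.
Supply slope = (155.3 − 102.6)/(23 − 6) = 3.1, so p = 84 + 3.1q.
Competitive equilibrium: 172.3 − 2.25q = 84 + 3.1q → q* = 16.5047, p* = 135.1645.
At q = 12.7: demand price = 172.3 − 2.25·12.7 = 143.725; supply price = 84 + 3.1·12.7 = 123.37.
Δq = 16.5047 − 12.7 = 3.8047; wedge = 143.725 − 123.37 = 20.355.
The triangle = ½ × 3.8047 × 20.355 = $38.72.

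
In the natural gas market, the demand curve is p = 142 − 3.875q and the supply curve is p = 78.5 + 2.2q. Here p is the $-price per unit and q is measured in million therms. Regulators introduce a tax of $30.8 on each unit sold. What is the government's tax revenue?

$165.79 million

Competitive equilibrium: 142 − 3.875q = 78.5 + 2.2q → q* = 10.4527, p* = 101.4959.
With the tax, the buyer price exceeds the seller price by 30.8: (142 − 3.875q) − (78.5 + 2.2q) = 30.8 → q' = 5.3827.
Tax revenue = 30.8 × 5.3827 = $165.79 million.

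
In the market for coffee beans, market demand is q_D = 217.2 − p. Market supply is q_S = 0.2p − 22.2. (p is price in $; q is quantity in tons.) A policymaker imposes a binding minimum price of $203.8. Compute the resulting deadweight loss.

$55.47

In inverse form: demand p = 217.2 − q, supply p = 111 + 5q.
Competitive equilibrium: 217.2 − q = 111 + 5q → q* = 17.7, p* = 199.5.
At the floor p = 203.8, quantity demanded = (217.2 − 203.8)/1 = 13.4.
Sellers' marginal cost at q' = 13.4: 111 + 5·13.4 = 178.
Δq = 17.7 − 13.4 = 4.3; wedge = 203.8 − 178 = 25.8.
DWL = ½ × 4.3 × 25.8 = $55.47.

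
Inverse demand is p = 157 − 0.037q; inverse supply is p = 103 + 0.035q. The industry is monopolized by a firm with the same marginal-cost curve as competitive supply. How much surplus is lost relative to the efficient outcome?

2333.33

Competitive equilibrium: 157 − 0.037q = 103 + 0.035q → q* = 750, p* = 129.25.
Marginal revenue: MR = 157 − 0.074q. Set MR = MC: 157 − 0.074q = 103 + 0.035q → q_m = 495.4128.
Price p_m = 157 − 0.037·495.4128 = 138.6697; MC(q_m) = 103 + 0.035·495.4128 = 120.3394.
Competitive q* = 750, so Δq = 254.5872; wedge = 138.6697 − 120.3394 = 18.3303.
Welfare loss = ½ × 254.5872 × 18.3303 = 2333.33.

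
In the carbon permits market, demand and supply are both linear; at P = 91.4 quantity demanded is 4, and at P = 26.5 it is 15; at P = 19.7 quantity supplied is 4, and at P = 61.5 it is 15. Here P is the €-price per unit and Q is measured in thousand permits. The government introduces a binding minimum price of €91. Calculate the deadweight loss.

€260.16 thousand

Demand slope = (26.5 − 91.4)/(15 − 4) = −5.9, so P = 115 − 5.9Q.
Supply slope = (61.5 − 19.7)/(15 − 4) = 3.8, so P = 4.5 + 3.8Q.
Competitive equilibrium: 115 − 5.9Q = 4.5 + 3.8Q → Q* = 11.3918, P* = 47.7887.
At the floor P = 91, quantity demanded = (115 − 91)/5.9 = 4.0678.
Sellers' marginal cost at Q' = 4.0678: 4.5 + 3.8·4.0678 = 19.9576.
ΔQ = 11.3918 − 4.0678 = 7.324; wedge = 91 − 19.9576 = 71.0424.
The triangle = ½ × 7.324 × 71.0424 = €260.16 thousand.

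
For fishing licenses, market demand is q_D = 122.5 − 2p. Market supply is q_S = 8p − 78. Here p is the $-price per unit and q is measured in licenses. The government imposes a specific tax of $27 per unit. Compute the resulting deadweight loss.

$583.20

In inverse form: demand p = 61.25 − 0.5q, supply p = 9.75 + 0.125q.
Competitive equilibrium: 61.25 − 0.5q = 9.75 + 0.125q → q* = 82.4, p* = 20.05.
With the tax, the buyer price exceeds the seller price by 27: (61.25 − 0.5q) − (9.75 + 0.125q) = 27 → q' = 39.2.
Δq = 82.4 − 39.2 = 43.2; the wedge equals the tax, 27.
Welfare loss = ½ × 43.2 × 27 = $583.20.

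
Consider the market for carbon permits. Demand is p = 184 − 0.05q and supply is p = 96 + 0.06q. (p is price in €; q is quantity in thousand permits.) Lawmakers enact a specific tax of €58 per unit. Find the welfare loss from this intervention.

Competitive equilibrium: 184 − 0.05q = 96 + 0.06q → q* = 800, p* = 144.
With the tax, the buyer price exceeds the seller price by 58: (184 − 0.05q) − (96 + 0.06q) = 58 → q' = 272.7273.
Δq = 800 − 272.7273 = 527.2727; the wedge equals the tax, 58.
DWL = ½ × 527.2727 × 58 = €15290.91 thousand.

€15290.91 thousand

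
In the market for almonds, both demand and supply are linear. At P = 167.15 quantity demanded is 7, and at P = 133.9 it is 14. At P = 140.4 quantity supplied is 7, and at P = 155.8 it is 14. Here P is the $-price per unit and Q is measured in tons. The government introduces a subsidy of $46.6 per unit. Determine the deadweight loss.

Demand slope = (133.9 − 167.15)/(14 − 7) = −4.75, so P = 200.4 − 4.75Q.
Supply slope = (155.8 − 140.4)/(14 − 7) = 2.2, so P = 125 + 2.2Q.
Competitive equilibrium: 200.4 − 4.75Q = 125 + 2.2Q → Q* = 10.8489, P* = 148.8676.
The subsidy lowers effective supply by 46.6: P = 78.4 + 2.2Q.
New quantity: 200.4 − 4.75Q = 78.4 + 2.2Q → Q' = 17.554.
Overproduction ΔQ = 17.554 − 10.8489 = 6.7051; wedge = subsidy = 46.6.
Deadweight loss = ½ × 6.7051 × 46.6 = $156.23.

$156.23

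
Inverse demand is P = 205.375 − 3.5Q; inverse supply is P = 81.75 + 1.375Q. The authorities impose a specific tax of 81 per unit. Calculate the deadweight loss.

Competitive equilibrium: 205.375 − 3.5Q = 81.75 + 1.375Q → Q* = 25.359, P* = 116.6186.
With the tax, the buyer price exceeds the seller price by 81: (205.375 − 3.5Q) − (81.75 + 1.375Q) = 81 → Q' = 8.7436.
ΔQ = 25.359 − 8.7436 = 16.6154; the wedge equals the tax, 81.
Deadweight loss = ½ × 16.6154 × 81 = 672.92.

672.92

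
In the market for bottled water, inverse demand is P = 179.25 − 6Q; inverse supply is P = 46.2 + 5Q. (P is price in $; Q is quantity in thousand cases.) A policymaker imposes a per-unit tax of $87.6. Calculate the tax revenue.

$361.95 thousand

Competitive equilibrium: 179.25 − 6Q = 46.2 + 5Q → Q* = 12.0955, P* = 106.6773.
With the tax, the buyer price exceeds the seller price by 87.6: (179.25 − 6Q) − (46.2 + 5Q) = 87.6 → Q' = 4.1318.
Tax revenue = 87.6 × 4.1318 = $361.95 thousand.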